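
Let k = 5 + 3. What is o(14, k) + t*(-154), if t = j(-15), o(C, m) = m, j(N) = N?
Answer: 2318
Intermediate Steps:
k = 8
t = -15
o(14, k) + t*(-154) = 8 - 15*(-154) = 8 + 2310 = 2318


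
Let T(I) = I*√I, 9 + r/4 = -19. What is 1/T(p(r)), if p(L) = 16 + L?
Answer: I*√6/2304 ≈ 0.0010631*I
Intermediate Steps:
r = -112 (r = -36 + 4*(-19) = -36 - 76 = -112)
T(I) = I^(3/2)
1/T(p(r)) = 1/((16 - 112)^(3/2)) = 1/((-96)^(3/2)) = 1/(-384*I*√6) = I*√6/2304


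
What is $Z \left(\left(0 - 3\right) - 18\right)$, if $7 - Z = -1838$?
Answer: $-38745$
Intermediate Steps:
$Z = 1845$ ($Z = 7 - -1838 = 7 + 1838 = 1845$)
$Z \left(\left(0 - 3\right) - 18\right) = 1845 \left(\left(0 - 3\right) - 18\right) = 1845 \left(-3 - 18\right) = 1845 \left(-21\right) = -38745$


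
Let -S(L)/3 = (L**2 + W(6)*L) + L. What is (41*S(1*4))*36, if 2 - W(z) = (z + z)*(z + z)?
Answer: 2426544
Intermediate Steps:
W(z) = 2 - 4*z**2 (W(z) = 2 - (z + z)*(z + z) = 2 - 2*z*2*z = 2 - 4*z**2)
S(L) = -3*L**2 + 423*L (S(L) = -3*((L**2 + (2 - 4*6**2)*L) + L) = -3*((L**2 + (2 - 4*36)*L) + L) = -3*((L**2 + (2 - 144)*L) + L) = -3*((L**2 - 142*L) + L) = -3*(L**2 - 141*L) = -3*L**2 + 423*L)
(41*S(1*4))*36 = (41*(3*(1*4)*(141 - 4)))*36 = (41*(3*4*(141 - 1*4)))*36 = (41*(3*4*(141 - 4)))*36 = (41*(3*4*137))*36 = (41*1644)*36 = 67404*36 = 2426544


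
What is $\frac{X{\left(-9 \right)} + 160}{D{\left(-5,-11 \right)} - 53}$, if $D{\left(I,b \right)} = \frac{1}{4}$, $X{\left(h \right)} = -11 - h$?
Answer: $- \frac{632}{211} \approx -2.9953$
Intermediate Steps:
$D{\left(I,b \right)} = \frac{1}{4}$
$\frac{X{\left(-9 \right)} + 160}{D{\left(-5,-11 \right)} - 53} = \frac{\left(-11 - -9\right) + 160}{\frac{1}{4} - 53} = \frac{\left(-11 + 9\right) + 160}{- \frac{211}{4}} = \left(-2 + 160\right) \left(- \frac{4}{211}\right) = 158 \left(- \frac{4}{211}\right) = - \frac{632}{211}$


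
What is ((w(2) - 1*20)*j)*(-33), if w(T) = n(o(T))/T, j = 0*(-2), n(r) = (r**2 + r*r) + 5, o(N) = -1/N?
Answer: 0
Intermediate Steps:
n(r) = 5 + 2*r**2 (n(r) = (r**2 + r**2) + 5 = 2*r**2 + 5 = 5 + 2*r**2)
j = 0
w(T) = (5 + 2/T**2)/T (w(T) = (5 + 2*(-1/T)**2)/T = (5 + 2/T**2)/T)
((w(2) - 1*20)*j)*(-33) = (((2/2**3 + 5/2) - 1*20)*0)*(-33) = (((2*(1/8) + 5*(1/2)) - 20)*0)*(-33) = (((1/4 + 5/2) - 20)*0)*(-33) = ((11/4 - 20)*0)*(-33) = -69/4*0*(-33) = 0*(-33) = 0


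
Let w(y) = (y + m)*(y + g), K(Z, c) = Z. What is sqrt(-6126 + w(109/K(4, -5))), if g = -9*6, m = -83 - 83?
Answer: I*sqrt(38631)/4 ≈ 49.137*I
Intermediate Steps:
m = -166
g = -54
w(y) = (-166 + y)*(-54 + y) (w(y) = (y - 166)*(y - 54) = (-166 + y)*(-54 + y))
sqrt(-6126 + w(109/K(4, -5))) = sqrt(-6126 + (8964 + (109/4)**2 - 23980/4)) = sqrt(-6126 + (8964 + (109*(1/4))**2 - 23980/4)) = sqrt(-6126 + (8964 + (109/4)**2 - 220*109/4)) = sqrt(-6126 + (8964 + 11881/16 - 5995)) = sqrt(-6126 + 59385/16) = sqrt(-38631/16) = I*sqrt(38631)/4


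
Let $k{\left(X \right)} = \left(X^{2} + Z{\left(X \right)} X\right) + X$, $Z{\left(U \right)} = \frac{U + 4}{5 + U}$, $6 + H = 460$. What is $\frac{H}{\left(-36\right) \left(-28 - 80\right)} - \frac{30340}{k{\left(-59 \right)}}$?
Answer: $- \frac{3143761579}{352919592} \approx -8.9079$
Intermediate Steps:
$H = 454$ ($H = -6 + 460 = 454$)
$Z{\left(U \right)} = \frac{4 + U}{5 + U}$
$k{\left(X \right)} = X + X^{2} + \frac{X \left(4 + X\right)}{5 + X}$ ($k{\left(X \right)} = \left(X^{2} + \frac{4 + X}{5 + X} X\right) + X = \left(X^{2} + \frac{X \left(4 + X\right)}{5 + X}\right) + X = X + X^{2} + \frac{X \left(4 + X\right)}{5 + X}$)
$\frac{H}{\left(-36\right) \left(-28 - 80\right)} - \frac{30340}{k{\left(-59 \right)}} = \frac{454}{\left(-36\right) \left(-28 - 80\right)} - \frac{30340}{\left(-59\right) \frac{1}{5 - 59} \left(9 + \left(-59\right)^{2} + 7 \left(-59\right)\right)} = \frac{454}{\left(-36\right) \left(-108\right)} - \frac{30340}{\left(-59\right) \frac{1}{-54} \left(9 + 3481 - 413\right)} = \frac{454}{3888} - \frac{30340}{\left(-59\right) \left(- \frac{1}{54}\right) 3077} = 454 \cdot \frac{1}{3888} - \frac{30340}{\frac{181543}{54}} = \frac{227}{1944} - \frac{1638360}{181543} = - \frac{3143761579}{352919592}$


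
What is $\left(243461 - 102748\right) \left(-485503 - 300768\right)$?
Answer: $-110638551223$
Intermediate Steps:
$\left(243461 - 102748\right) \left(-485503 - 300768\right) = 140713 \left(-786271\right) = -110638551223$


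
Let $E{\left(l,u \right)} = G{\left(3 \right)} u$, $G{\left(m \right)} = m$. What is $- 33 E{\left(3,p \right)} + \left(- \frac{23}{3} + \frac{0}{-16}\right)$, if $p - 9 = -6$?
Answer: $- \frac{914}{3} \approx -304.67$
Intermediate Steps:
$p = 3$ ($p = 9 - 6 = 3$)
$E{\left(l,u \right)} = 3 u$
$- 33 E{\left(3,p \right)} + \left(- \frac{23}{3} + \frac{0}{-16}\right) = - 33 \cdot 3 \cdot 3 + \left(- \frac{23}{3} + \frac{0}{-16}\right) = \left(-33\right) 9 + \left(\left(-23\right) \frac{1}{3} + 0 \left(- \frac{1}{16}\right)\right) = -297 + \left(- \frac{23}{3} + 0\right) = -297 - \frac{23}{3} = - \frac{914}{3}$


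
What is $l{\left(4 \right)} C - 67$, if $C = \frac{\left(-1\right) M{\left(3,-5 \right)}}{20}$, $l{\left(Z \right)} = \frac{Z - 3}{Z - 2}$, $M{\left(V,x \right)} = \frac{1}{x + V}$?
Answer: $- \frac{5359}{80} \approx -66.988$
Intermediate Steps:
$M{\left(V,x \right)} = \frac{1}{V + x}$
$l{\left(Z \right)} = \frac{-3 + Z}{-2 + Z}$
$C = \frac{1}{40}$ ($C = \frac{\left(-1\right) \frac{1}{3 - 5}}{20} = - \frac{1}{-2} \cdot \frac{1}{20} = \left(-1\right) \left(- \frac{1}{2}\right) \frac{1}{20} = \frac{1}{2} \cdot \frac{1}{20} = \frac{1}{40} \approx 0.025$)
$l{\left(4 \right)} C - 67 = \frac{-3 + 4}{-2 + 4} \cdot \frac{1}{40} - 67 = \frac{1}{2} \cdot 1 \cdot \frac{1}{40} - 67 = \frac{1}{2} \cdot \frac{1}{40} - 67 = \frac{1}{80} - 67 = - \frac{5359}{80}$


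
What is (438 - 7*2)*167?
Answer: 70808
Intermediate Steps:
(438 - 7*2)*167 = (438 - 14)*167 = 424*167 = 70808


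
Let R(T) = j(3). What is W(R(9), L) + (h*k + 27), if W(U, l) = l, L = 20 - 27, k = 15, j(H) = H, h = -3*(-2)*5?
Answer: 470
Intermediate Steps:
h = 30 (h = 6*5 = 30)
L = -7
R(T) = 3
W(R(9), L) + (h*k + 27) = -7 + (30*15 + 27) = -7 + (450 + 27) = -7 + 477 = 470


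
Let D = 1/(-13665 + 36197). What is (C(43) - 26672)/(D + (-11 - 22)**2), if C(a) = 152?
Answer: -597548640/24537349 ≈ -24.353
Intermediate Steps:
D = 1/22532 ≈ 4.4381e-5
(C(43) - 26672)/(D + (-11 - 22)**2) = (152 - 26672)/(1/22532 + (-11 - 22)**2) = -26520/(1/22532 + (-33)**2) = -26520/(1/22532 + 1089) = -26520/24537349/22532 = -26520*22532/24537349 = -597548640/24537349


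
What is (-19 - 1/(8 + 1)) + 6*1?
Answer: -118/9 ≈ -13.111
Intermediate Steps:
(-19 - 1/(8 + 1)) + 6*1 = (-19 - 1/9) + 6 = (-19 - 1*⅑) + 6 = (-19 - ⅑) + 6 = -172/9 + 6 = -118/9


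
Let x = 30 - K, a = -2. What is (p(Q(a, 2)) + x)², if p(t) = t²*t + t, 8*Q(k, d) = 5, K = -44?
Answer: 1469418889/262144 ≈ 5605.4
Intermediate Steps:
Q(k, d) = 5/8 (Q(k, d) = (⅛)*5 = 5/8)
x = 74 (x = 30 - 1*(-44) = 30 + 44 = 74)
p(t) = t + t³ (p(t) = t³ + t = t + t³)
(p(Q(a, 2)) + x)² = ((5/8 + (5/8)³) + 74)² = ((5/8 + 125/512) + 74)² = (445/512 + 74)² = (38333/512)² = 1469418889/262144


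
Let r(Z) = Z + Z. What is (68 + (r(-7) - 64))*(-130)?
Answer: 1300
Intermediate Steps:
r(Z) = 2*Z
(68 + (r(-7) - 64))*(-130) = (68 + (2*(-7) - 64))*(-130) = (68 + (-14 - 64))*(-130) = (68 - 78)*(-130) = -10*(-130) = 1300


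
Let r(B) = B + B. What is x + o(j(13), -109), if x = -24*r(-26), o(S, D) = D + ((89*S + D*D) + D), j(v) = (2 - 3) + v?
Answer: 13979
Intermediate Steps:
j(v) = -1 + v
r(B) = 2*B
o(S, D) = D**2 + 2*D + 89*S (o(S, D) = D + ((89*S + D**2) + D) = D + ((D**2 + 89*S) + D) = D + (D + D**2 + 89*S) = D**2 + 2*D + 89*S)
x = 1248 (x = -48*(-26) = -24*(-52) = 1248)
x + o(j(13), -109) = 1248 + ((-109)**2 + 2*(-109) + 89*(-1 + 13)) = 1248 + (11881 - 218 + 89*12) = 1248 + (11881 - 218 + 1068) = 1248 + 12731 = 13979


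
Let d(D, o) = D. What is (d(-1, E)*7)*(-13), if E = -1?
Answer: 91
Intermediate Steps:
(d(-1, E)*7)*(-13) = -1*7*(-13) = -7*(-13) = 91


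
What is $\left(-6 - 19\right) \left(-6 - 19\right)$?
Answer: $625$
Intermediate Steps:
$\left(-6 - 19\right) \left(-6 - 19\right) = - 25 \left(-6 - 19\right) = \left(-25\right) \left(-25\right) = 625$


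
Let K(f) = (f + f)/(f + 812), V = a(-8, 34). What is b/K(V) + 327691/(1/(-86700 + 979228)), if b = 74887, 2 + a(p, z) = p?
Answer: 2924703898793/10 ≈ 2.9247e+11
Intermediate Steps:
a(p, z) = -2 + p
V = -10 (V = -2 - 8 = -10)
K(f) = 2*f/(812 + f) (K(f) = (2*f)/(812 + f) = 2*f/(812 + f))
b/K(V) + 327691/(1/(-86700 + 979228)) = 74887/((2*(-10)/(812 - 10))) + 327691/(1/(-86700 + 979228)) = 74887/((2*(-10)/802)) + 327691/(1/892528) = 74887/((2*(-10)*(1/802))) + 327691/(1/892528) = 74887/(-10/401) + 327691*892528 = 74887*(-401/10) + 292473392848 = -30029687/10 + 292473392848 = 2924703898793/10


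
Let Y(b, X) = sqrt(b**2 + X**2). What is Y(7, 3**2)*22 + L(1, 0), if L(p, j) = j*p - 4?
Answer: -4 + 22*sqrt(130) ≈ 246.84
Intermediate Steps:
L(p, j) = -4 + j*p
Y(b, X) = sqrt(X**2 + b**2)
Y(7, 3**2)*22 + L(1, 0) = sqrt((3**2)**2 + 7**2)*22 + (-4 + 0*1) = sqrt(9**2 + 49)*22 + (-4 + 0) = sqrt(81 + 49)*22 - 4 = sqrt(130)*22 - 4 = 22*sqrt(130) - 4 = -4 + 22*sqrt(130)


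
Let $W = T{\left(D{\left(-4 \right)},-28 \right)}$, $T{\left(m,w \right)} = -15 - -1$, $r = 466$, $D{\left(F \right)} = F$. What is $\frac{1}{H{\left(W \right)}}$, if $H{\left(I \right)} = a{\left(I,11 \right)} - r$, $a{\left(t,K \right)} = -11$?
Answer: $- \frac{1}{477} \approx -0.0020964$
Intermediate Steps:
$T{\left(m,w \right)} = -14$ ($T{\left(m,w \right)} = -15 + 1 = -14$)
$W = -14$
$H{\left(I \right)} = -477$ ($H{\left(I \right)} = -11 - 466 = -477$)
$\frac{1}{H{\left(W \right)}} = \frac{1}{-477} = - \frac{1}{477}$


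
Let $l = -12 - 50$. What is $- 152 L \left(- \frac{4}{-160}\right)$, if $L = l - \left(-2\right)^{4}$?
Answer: $\frac{1482}{5} \approx 296.4$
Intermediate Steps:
$l = -62$ ($l = -12 - 50 = -62$)
$L = -78$ ($L = -62 - \left(-2\right)^{4} = -62 - 16 = -78$)
$- 152 L \left(- \frac{4}{-160}\right) = \left(-152\right) \left(-78\right) \left(- \frac{4}{-160}\right) = 11856 \left(\left(-4\right) \left(- \frac{1}{160}\right)\right) = 11856 \cdot \frac{1}{40} = \frac{1482}{5}$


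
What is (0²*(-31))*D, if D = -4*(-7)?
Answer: 0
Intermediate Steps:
D = 28
(0²*(-31))*D = (0²*(-31))*28 = (0*(-31))*28 = 0*28 = 0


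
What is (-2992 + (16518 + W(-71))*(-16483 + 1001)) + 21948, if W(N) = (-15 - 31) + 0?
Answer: -255000548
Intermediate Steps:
W(N) = -46 (W(N) = -46 + 0 = -46)
(-2992 + (16518 + W(-71))*(-16483 + 1001)) + 21948 = (-2992 + (16518 - 46)*(-16483 + 1001)) + 21948 = (-2992 + 16472*(-15482)) + 21948 = (-2992 - 255019504) + 21948 = -255022496 + 21948 = -255000548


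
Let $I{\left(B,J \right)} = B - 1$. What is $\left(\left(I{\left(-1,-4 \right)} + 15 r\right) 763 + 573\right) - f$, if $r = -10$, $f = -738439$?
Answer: $623036$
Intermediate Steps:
$I{\left(B,J \right)} = -1 + B$
$\left(\left(I{\left(-1,-4 \right)} + 15 r\right) 763 + 573\right) - f = \left(\left(\left(-1 - 1\right) + 15 \left(-10\right)\right) 763 + 573\right) - -738439 = \left(\left(-2 - 150\right) 763 + 573\right) + 738439 = \left(\left(-152\right) 763 + 573\right) + 738439 = \left(-115976 + 573\right) + 738439 = -115403 + 738439 = 623036$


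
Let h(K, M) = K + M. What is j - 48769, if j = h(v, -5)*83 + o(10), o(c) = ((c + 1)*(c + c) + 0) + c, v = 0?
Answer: -48954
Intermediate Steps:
o(c) = c + 2*c*(1 + c) (o(c) = ((1 + c)*(2*c) + 0) + c = (2*c*(1 + c) + 0) + c = 2*c*(1 + c) + c = c + 2*c*(1 + c))
j = -185 (j = (0 - 5)*83 + 10*(3 + 2*10) = -5*83 + 10*(3 + 20) = -415 + 10*23 = -415 + 230 = -185)
j - 48769 = -185 - 48769 = -48954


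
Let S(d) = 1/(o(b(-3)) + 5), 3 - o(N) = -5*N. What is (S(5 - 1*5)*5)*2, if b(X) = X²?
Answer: 10/53 ≈ 0.18868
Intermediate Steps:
o(N) = 3 + 5*N (o(N) = 3 - (-5)*N = 3 + 5*N)
S(d) = 1/53 (S(d) = 1/((3 + 5*(-3)²) + 5) = 1/((3 + 5*9) + 5) = 1/((3 + 45) + 5) = 1/(48 + 5) = 1/53)
(S(5 - 1*5)*5)*2 = ((1/53)*5)*2 = (5/53)*2 = 10/53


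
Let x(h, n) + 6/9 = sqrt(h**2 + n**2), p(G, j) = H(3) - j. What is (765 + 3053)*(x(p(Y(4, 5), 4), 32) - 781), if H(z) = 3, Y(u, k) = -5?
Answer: -8953210/3 + 19090*sqrt(41) ≈ -2.8622e+6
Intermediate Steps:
p(G, j) = 3 - j
x(h, n) = -2/3 + sqrt(h**2 + n**2)
(765 + 3053)*(x(p(Y(4, 5), 4), 32) - 781) = (765 + 3053)*((-2/3 + sqrt((3 - 1*4)**2 + 32**2)) - 781) = 3818*((-2/3 + sqrt((3 - 4)**2 + 1024)) - 781) = 3818*((-2/3 + sqrt((-1)**2 + 1024)) - 781) = 3818*((-2/3 + sqrt(1 + 1024)) - 781) = 3818*((-2/3 + sqrt(1025)) - 781) = 3818*((-2/3 + 5*sqrt(41)) - 781) = 3818*(-2345/3 + 5*sqrt(41)) = -8953210/3 + 19090*sqrt(41)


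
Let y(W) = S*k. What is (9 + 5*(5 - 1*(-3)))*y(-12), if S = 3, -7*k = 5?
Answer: -105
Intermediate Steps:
k = -5/7 (k = -⅐*5 = -5/7 ≈ -0.71429)
y(W) = -15/7 (y(W) = 3*(-5/7) = -15/7)
(9 + 5*(5 - 1*(-3)))*y(-12) = (9 + 5*(5 - 1*(-3)))*(-15/7) = (9 + 5*(5 + 3))*(-15/7) = (9 + 5*8)*(-15/7) = (9 + 40)*(-15/7) = 49*(-15/7) = -105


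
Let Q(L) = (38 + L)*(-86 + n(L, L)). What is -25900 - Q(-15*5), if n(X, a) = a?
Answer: -31857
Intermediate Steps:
Q(L) = (-86 + L)*(38 + L) (Q(L) = (38 + L)*(-86 + L) = (-86 + L)*(38 + L))
-25900 - Q(-15*5) = -25900 - (-3268 + (-15*5)² - (-720)*5) = -25900 - (-3268 + (-75)² - 48*(-75)) = -25900 - (-3268 + 5625 + 3600) = -25900 - 1*5957 = -25900 - 5957 = -31857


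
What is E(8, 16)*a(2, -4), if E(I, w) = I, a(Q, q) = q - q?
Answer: 0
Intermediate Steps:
a(Q, q) = 0
E(8, 16)*a(2, -4) = 8*0 = 0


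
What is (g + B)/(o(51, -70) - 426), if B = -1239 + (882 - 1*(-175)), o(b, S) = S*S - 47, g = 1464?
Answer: 1282/4427 ≈ 0.28959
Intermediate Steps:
o(b, S) = -47 + S² (o(b, S) = S² - 47 = -47 + S²)
B = -182 (B = -1239 + (882 + 175) = -1239 + 1057 = -182)
(g + B)/(o(51, -70) - 426) = (1464 - 182)/((-47 + (-70)²) - 426) = 1282/((-47 + 4900) - 426) = 1282/(4853 - 426) = 1282/4427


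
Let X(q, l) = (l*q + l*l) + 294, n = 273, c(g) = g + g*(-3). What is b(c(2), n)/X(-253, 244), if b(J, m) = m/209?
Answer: -91/132506 ≈ -0.00068676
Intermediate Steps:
c(g) = -2*g (c(g) = g - 3*g = -2*g)
X(q, l) = 294 + l² + l*q (X(q, l) = (l*q + l²) + 294 = (l² + l*q) + 294 = 294 + l² + l*q)
b(J, m) = m/209 (b(J, m) = m*(1/209) = m/209)
b(c(2), n)/X(-253, 244) = ((1/209)*273)/(294 + 244² + 244*(-253)) = 273/(209*(294 + 59536 - 61732)) = (273/209)/(-1902) = (273/209)*(-1/1902) = -91/132506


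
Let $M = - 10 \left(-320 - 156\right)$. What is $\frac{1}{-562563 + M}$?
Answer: $- \frac{1}{557803} \approx -1.7927 \cdot 10^{-6}$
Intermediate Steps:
$M = 4760$ ($M = \left(-10\right) \left(-476\right) = 4760$)
$\frac{1}{-562563 + M} = \frac{1}{-562563 + 4760} = \frac{1}{-557803} = - \frac{1}{557803}$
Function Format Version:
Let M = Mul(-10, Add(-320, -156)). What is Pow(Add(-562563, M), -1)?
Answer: Rational(-1, 557803) ≈ -1.7927e-6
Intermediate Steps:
M = 4760 (M = Mul(-10, -476) = 4760)
Pow(Add(-562563, M), -1) = Pow(Add(-562563, 4760), -1) = Pow(-557803, -1) = Rational(-1, 557803)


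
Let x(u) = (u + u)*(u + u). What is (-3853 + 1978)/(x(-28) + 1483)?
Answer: -1875/4619 ≈ -0.40593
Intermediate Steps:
x(u) = 4*u² (x(u) = (2*u)*(2*u) = 4*u²)
(-3853 + 1978)/(x(-28) + 1483) = (-3853 + 1978)/(4*(-28)² + 1483) = -1875/(4*784 + 1483) = -1875/(3136 + 1483) = -1875/4619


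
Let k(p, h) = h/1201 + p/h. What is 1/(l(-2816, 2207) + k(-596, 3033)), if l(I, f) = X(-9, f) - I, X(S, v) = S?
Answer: 3642633/10233354124 ≈ 0.00035596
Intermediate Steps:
k(p, h) = h/1201 + p/h (k(p, h) = h*(1/1201) + p/h = h/1201 + p/h)
l(I, f) = -9 - I
1/(l(-2816, 2207) + k(-596, 3033)) = 1/((-9 - 1*(-2816)) + ((1/1201)*3033 - 596/3033)) = 1/((-9 + 2816) + (3033/1201 - 596*1/3033)) = 1/(2807 + (3033/1201 - 596/3033)) = 1/(2807 + 8483293/3642633) = 1/(10233354124/3642633) = 3642633/10233354124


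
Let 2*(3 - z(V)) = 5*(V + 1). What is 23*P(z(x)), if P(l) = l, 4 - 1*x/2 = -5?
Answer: -2047/2 ≈ -1023.5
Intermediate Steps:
x = 18 (x = 8 - 2*(-5) = 8 + 10 = 18)
z(V) = ½ - 5*V/2 (z(V) = 3 - 5*(V + 1)/2 = 3 - 5*(1 + V)/2 = 3 - (5 + 5*V)/2 = 3 + (-5/2 - 5*V/2) = ½ - 5*V/2)
23*P(z(x)) = 23*(½ - 5/2*18) = 23*(½ - 45) = 23*(-89/2) = -2047/2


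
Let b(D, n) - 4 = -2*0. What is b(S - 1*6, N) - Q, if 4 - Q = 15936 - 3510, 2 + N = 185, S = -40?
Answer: 12426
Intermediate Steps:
N = 183 (N = -2 + 185 = 183)
Q = -12422 (Q = 4 - (15936 - 3510) = 4 - 1*12426 = 4 - 12426 = -12422)
b(D, n) = 4 (b(D, n) = 4 - 2*0 = 4 + 0 = 4)
b(S - 1*6, N) - Q = 4 - 1*(-12422) = 4 + 12422 = 12426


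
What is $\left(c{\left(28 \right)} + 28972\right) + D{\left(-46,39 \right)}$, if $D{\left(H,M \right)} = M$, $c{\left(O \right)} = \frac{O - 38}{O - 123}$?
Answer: $\frac{551211}{19} \approx 29011.0$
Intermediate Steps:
$c{\left(O \right)} = \frac{-38 + O}{-123 + O}$
$\left(c{\left(28 \right)} + 28972\right) + D{\left(-46,39 \right)} = \left(\frac{-38 + 28}{-123 + 28} + 28972\right) + 39 = \left(\frac{1}{-95} \left(-10\right) + 28972\right) + 39 = \left(\left(- \frac{1}{95}\right) \left(-10\right) + 28972\right) + 39 = \left(\frac{2}{19} + 28972\right) + 39 = \frac{550470}{19} + 39 = \frac{551211}{19}$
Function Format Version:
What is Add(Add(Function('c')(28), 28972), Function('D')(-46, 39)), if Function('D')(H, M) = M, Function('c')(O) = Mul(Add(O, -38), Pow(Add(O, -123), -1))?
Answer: Rational(551211, 19) ≈ 29011.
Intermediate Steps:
Function('c')(O) = Mul(Pow(Add(-123, O), -1), Add(-38, O)) (Function('c')(O) = Mul(Add(-38, O), Pow(Add(-123, O), -1)) = Mul(Pow(Add(-123, O), -1), Add(-38, O)))
Add(Add(Function('c')(28), 28972), Function('D')(-46, 39)) = Add(Add(Mul(Pow(Add(-123, 28), -1), Add(-38, 28)), 28972), 39) = Add(Add(Mul(Pow(-95, -1), -10), 28972), 39) = Add(Add(Mul(Rational(-1, 95), -10), 28972), 39) = Add(Add(Rational(2, 19), 28972), 39) = Add(Rational(550470, 19), 39) = Rational(551211, 19)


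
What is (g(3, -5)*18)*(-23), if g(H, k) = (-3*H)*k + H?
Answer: -19872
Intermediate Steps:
g(H, k) = H - 3*H*k (g(H, k) = -3*H*k + H = H - 3*H*k)
(g(3, -5)*18)*(-23) = ((3*(1 - 3*(-5)))*18)*(-23) = ((3*(1 + 15))*18)*(-23) = ((3*16)*18)*(-23) = (48*18)*(-23) = 864*(-23) = -19872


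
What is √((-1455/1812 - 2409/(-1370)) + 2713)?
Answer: √116144256321155/206870 ≈ 52.096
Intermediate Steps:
√((-1455/1812 - 2409/(-1370)) + 2713) = √((-1455*1/1812 - 2409*(-1/1370)) + 2713) = √((-485/604 + 2409/1370) + 2713) = √(395293/413740 + 2713) = √(1122871913/413740) = √116144256321155/206870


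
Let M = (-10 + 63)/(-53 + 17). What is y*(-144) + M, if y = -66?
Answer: 342091/36 ≈ 9502.5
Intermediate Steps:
M = -53/36 (M = 53/(-36) = 53*(-1/36) = -53/36 ≈ -1.4722)
y*(-144) + M = -66*(-144) - 53/36 = 9504 - 53/36 = 342091/36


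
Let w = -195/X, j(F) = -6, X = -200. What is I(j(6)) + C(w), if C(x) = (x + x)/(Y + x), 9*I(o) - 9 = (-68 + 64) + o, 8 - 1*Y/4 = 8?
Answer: 17/9 ≈ 1.8889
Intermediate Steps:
Y = 0 (Y = 32 - 4*8 = 32 - 32 = 0)
w = 39/40 (w = -195/(-200) = -195*(-1/200) = 39/40 ≈ 0.97500)
I(o) = 5/9 + o/9 (I(o) = 1 + ((-68 + 64) + o)/9 = 1 + (-4 + o)/9 = 1 + (-4/9 + o/9) = 5/9 + o/9)
C(x) = 2 (C(x) = (x + x)/(0 + x) = (2*x)/x = 2)
I(j(6)) + C(w) = (5/9 + (⅑)*(-6)) + 2 = (5/9 - ⅔) + 2 = -⅑ + 2 = 17/9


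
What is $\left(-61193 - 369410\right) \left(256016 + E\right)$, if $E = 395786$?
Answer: $-280667896606$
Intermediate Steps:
$\left(-61193 - 369410\right) \left(256016 + E\right) = \left(-61193 - 369410\right) \left(256016 + 395786\right) = \left(-430603\right) 651802 = -280667896606$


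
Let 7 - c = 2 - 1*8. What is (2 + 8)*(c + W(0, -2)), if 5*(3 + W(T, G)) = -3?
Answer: 94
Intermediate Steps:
c = 13 (c = 7 - (2 - 1*8) = 7 - (2 - 8) = 7 - 1*(-6) = 7 + 6 = 13)
W(T, G) = -18/5 (W(T, G) = -3 + (⅕)*(-3) = -3 - ⅗ = -18/5)
(2 + 8)*(c + W(0, -2)) = (2 + 8)*(13 - 18/5) = 10*(47/5) = 94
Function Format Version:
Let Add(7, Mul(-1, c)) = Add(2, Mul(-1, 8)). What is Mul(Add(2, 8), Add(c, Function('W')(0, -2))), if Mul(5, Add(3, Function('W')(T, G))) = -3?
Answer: 94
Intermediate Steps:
c = 13 (c = Add(7, Mul(-1, Add(2, Mul(-1, 8)))) = Add(7, Mul(-1, Add(2, -8))) = Add(7, Mul(-1, -6)) = Add(7, 6) = 13)
Function('W')(T, G) = Rational(-18, 5) (Function('W')(T, G) = Add(-3, Mul(Rational(1, 5), -3)) = Add(-3, Rational(-3, 5)) = Rational(-18, 5))
Mul(Add(2, 8), Add(c, Function('W')(0, -2))) = Mul(Add(2, 8), Add(13, Rational(-18, 5))) = Mul(10, Rational(47, 5)) = 94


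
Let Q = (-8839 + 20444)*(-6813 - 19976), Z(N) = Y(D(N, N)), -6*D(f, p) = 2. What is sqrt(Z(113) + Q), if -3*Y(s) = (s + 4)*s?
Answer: 2*I*sqrt(6295448478)/9 ≈ 17632.0*I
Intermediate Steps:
D(f, p) = -1/3 (D(f, p) = -1/6*2 = -1/3)
Y(s) = -s*(4 + s)/3 (Y(s) = -(s + 4)*s/3 = -(4 + s)*s/3 = -s*(4 + s)/3)
Z(N) = 11/27 (Z(N) = -1/3*(-1/3)*(4 - 1/3) = -1/3*(-1/3)*11/3 = 11/27)
Q = -310886345 (Q = 11605*(-26789) = -310886345)
sqrt(Z(113) + Q) = sqrt(11/27 - 310886345) = sqrt(-8393931304/27) = 2*I*sqrt(6295448478)/9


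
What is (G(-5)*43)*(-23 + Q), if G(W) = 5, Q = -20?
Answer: -9245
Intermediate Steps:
(G(-5)*43)*(-23 + Q) = (5*43)*(-23 - 20) = 215*(-43) = -9245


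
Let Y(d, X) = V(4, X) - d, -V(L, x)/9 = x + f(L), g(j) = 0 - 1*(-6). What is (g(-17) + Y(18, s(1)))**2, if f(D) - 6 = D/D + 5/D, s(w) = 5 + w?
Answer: 314721/16 ≈ 19670.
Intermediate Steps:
f(D) = 7 + 5/D (f(D) = 6 + (D/D + 5/D) = 6 + (1 + 5/D) = 7 + 5/D)
g(j) = 6 (g(j) = 0 + 6 = 6)
V(L, x) = -63 - 45/L - 9*x (V(L, x) = -9*(x + (7 + 5/L)) = -9*(7 + x + 5/L) = -63 - 45/L - 9*x)
Y(d, X) = -297/4 - d - 9*X (Y(d, X) = (-63 - 45/4 - 9*X) - d = (-297/4 - 9*X) - d = -297/4 - d - 9*X)
(g(-17) + Y(18, s(1)))**2 = (6 + (-297/4 - 1*18 - 9*(5 + 1)))**2 = (6 + (-297/4 - 18 - 9*6))**2 = (6 + (-297/4 - 18 - 54))**2 = (6 - 585/4)**2 = (-561/4)**2 = 314721/16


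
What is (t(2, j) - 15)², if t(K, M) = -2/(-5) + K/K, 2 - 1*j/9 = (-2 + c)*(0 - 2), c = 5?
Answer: 4624/25 ≈ 184.96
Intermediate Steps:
j = 72 (j = 18 - 9*(-2 + 5)*(0 - 2) = 18 - 27*(-2) = 18 - 9*(-6) = 18 + 54 = 72)
t(K, M) = 7/5 (t(K, M) = -2*(-⅕) + 1 = ⅖ + 1 = 7/5)
(t(2, j) - 15)² = (7/5 - 15)² = (-68/5)² = 4624/25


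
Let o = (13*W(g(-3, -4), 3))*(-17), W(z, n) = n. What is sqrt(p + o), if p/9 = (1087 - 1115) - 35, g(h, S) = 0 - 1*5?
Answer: I*sqrt(1230) ≈ 35.071*I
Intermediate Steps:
g(h, S) = -5 (g(h, S) = 0 - 5 = -5)
p = -567 (p = 9*((1087 - 1115) - 35) = 9*(-28 - 35) = 9*(-63) = -567)
o = -663 (o = (13*3)*(-17) = 39*(-17) = -663)
sqrt(p + o) = sqrt(-567 - 663) = sqrt(-1230) = I*sqrt(1230)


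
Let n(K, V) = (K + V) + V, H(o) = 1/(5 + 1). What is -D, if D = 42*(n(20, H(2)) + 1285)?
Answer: -54824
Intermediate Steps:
H(o) = 1/6
n(K, V) = K + 2*V
D = 54824 (D = 42*((20 + 2*(1/6)) + 1285) = 42*((20 + 1/3) + 1285) = 42*(61/3 + 1285) = 42*(3916/3) = 54824)
-D = -1*54824 = -54824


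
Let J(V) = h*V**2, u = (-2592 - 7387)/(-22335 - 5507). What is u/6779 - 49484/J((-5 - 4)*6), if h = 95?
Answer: -2334222800933/13071252276090 ≈ -0.17858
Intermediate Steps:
u = 9979/27842 (u = -9979/(-27842) = -9979*(-1/27842) = 9979/27842 ≈ 0.35842)
J(V) = 95*V**2
u/6779 - 49484/J((-5 - 4)*6) = (9979/27842)/6779 - 49484*1/(3420*(-5 - 4)**2) = (9979/27842)*(1/6779) - 49484/(95*(-9*6)**2) = 9979/188740918 - 49484/(95*(-54)**2) = 9979/188740918 - 49484/(95*2916) = 9979/188740918 - 49484/277020 = 9979/188740918 - 49484*1/277020 = 9979/188740918 - 12371/69255 = -2334222800933/13071252276090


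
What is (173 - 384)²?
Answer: 44521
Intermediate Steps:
(173 - 384)² = (-211)² = 44521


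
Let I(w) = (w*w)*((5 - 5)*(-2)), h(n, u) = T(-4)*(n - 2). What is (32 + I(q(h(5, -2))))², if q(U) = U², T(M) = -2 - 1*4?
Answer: 1024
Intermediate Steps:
T(M) = -6 (T(M) = -2 - 4 = -6)
h(n, u) = 12 - 6*n (h(n, u) = -6*(n - 2) = -6*(-2 + n) = 12 - 6*n)
I(w) = 0 (I(w) = w²*(0*(-2)) = w²*0 = 0)
(32 + I(q(h(5, -2))))² = (32 + 0)² = 32² = 1024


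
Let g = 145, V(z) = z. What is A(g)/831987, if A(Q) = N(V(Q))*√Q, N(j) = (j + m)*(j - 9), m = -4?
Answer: 6392*√145/277329 ≈ 0.27754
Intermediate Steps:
N(j) = (-9 + j)*(-4 + j) (N(j) = (j - 4)*(j - 9) = (-4 + j)*(-9 + j) = (-9 + j)*(-4 + j))
A(Q) = √Q*(36 + Q² - 13*Q) (A(Q) = (36 + Q² - 13*Q)*√Q = √Q*(36 + Q² - 13*Q))
A(g)/831987 = (√145*(36 + 145² - 13*145))/831987 = (√145*(36 + 21025 - 1885))*(1/831987) = (√145*19176)*(1/831987) = (19176*√145)*(1/831987) = 6392*√145/277329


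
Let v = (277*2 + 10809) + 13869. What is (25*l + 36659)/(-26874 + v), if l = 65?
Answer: -19142/821 ≈ -23.315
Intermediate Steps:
v = 25232 (v = (554 + 10809) + 13869 = 11363 + 13869 = 25232)
(25*l + 36659)/(-26874 + v) = (25*65 + 36659)/(-26874 + 25232) = (1625 + 36659)/(-1642) = 38284*(-1/1642) = -19142/821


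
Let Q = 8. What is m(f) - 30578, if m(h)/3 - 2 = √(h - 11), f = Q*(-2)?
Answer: -30572 + 9*I*√3 ≈ -30572.0 + 15.588*I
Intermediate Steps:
f = -16 (f = 8*(-2) = -16)
m(h) = 6 + 3*√(-11 + h) (m(h) = 6 + 3*√(h - 11) = 6 + 3*√(-11 + h))
m(f) - 30578 = (6 + 3*√(-11 - 16)) - 30578 = (6 + 3*√(-27)) - 30578 = (6 + 3*(3*I*√3)) - 30578 = (6 + 9*I*√3) - 30578 = -30572 + 9*I*√3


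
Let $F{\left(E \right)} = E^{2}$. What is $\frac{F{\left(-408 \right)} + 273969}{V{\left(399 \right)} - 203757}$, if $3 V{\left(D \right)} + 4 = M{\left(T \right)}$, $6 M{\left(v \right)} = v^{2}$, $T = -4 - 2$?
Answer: $- \frac{1321299}{611269} \approx -2.1616$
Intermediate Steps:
$T = -6$ ($T = -4 - 2 = -6$)
$M{\left(v \right)} = \frac{v^{2}}{6}$
$V{\left(D \right)} = \frac{2}{3}$ ($V{\left(D \right)} = - \frac{4}{3} + \frac{\frac{1}{6} \left(-6\right)^{2}}{3} = - \frac{4}{3} + \frac{\frac{1}{6} \cdot 36}{3} = - \frac{4}{3} + \frac{1}{3} \cdot 6 = - \frac{4}{3} + 2 = \frac{2}{3}$)
$\frac{F{\left(-408 \right)} + 273969}{V{\left(399 \right)} - 203757} = \frac{\left(-408\right)^{2} + 273969}{\frac{2}{3} - 203757} = \frac{166464 + 273969}{- \frac{611269}{3}} = 440433 \left(- \frac{3}{611269}\right) = - \frac{1321299}{611269}$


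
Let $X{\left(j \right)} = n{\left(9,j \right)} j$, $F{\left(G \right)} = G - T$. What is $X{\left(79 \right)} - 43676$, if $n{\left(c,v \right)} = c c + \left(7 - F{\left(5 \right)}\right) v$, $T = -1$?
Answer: $-31036$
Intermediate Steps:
$F{\left(G \right)} = 1 + G$ ($F{\left(G \right)} = G - -1 = G + 1 = 1 + G$)
$n{\left(c,v \right)} = v + c^{2}$ ($n{\left(c,v \right)} = c c + \left(7 - \left(1 + 5\right)\right) v = c^{2} + \left(7 - 6\right) v = c^{2} + 1 v = c^{2} + v = v + c^{2}$)
$X{\left(j \right)} = j \left(81 + j\right)$ ($X{\left(j \right)} = \left(j + 9^{2}\right) j = \left(j + 81\right) j = \left(81 + j\right) j = j \left(81 + j\right)$)
$X{\left(79 \right)} - 43676 = 79 \left(81 + 79\right) - 43676 = 79 \cdot 160 - 43676 = 12640 - 43676 = -31036$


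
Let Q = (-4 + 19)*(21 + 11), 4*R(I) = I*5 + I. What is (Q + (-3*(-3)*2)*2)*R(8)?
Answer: 6192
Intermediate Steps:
R(I) = 3*I/2 (R(I) = (I*5 + I)/4 = (5*I + I)/4 = (6*I)/4 = 3*I/2)
Q = 480 (Q = 15*32 = 480)
(Q + (-3*(-3)*2)*2)*R(8) = (480 + (-3*(-3)*2)*2)*((3/2)*8) = (480 + (9*2)*2)*12 = (480 + 18*2)*12 = (480 + 36)*12 = 516*12 = 6192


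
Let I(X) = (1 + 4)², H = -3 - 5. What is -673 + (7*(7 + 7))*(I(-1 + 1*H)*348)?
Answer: 851927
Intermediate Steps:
H = -8
I(X) = 25 (I(X) = 5² = 25)
-673 + (7*(7 + 7))*(I(-1 + 1*H)*348) = -673 + (7*(7 + 7))*(25*348) = -673 + (7*14)*8700 = -673 + 98*8700 = -673 + 852600 = 851927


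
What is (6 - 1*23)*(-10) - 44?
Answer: 126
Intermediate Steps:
(6 - 1*23)*(-10) - 44 = (6 - 23)*(-10) - 44 = -17*(-10) - 44 = 170 - 44 = 126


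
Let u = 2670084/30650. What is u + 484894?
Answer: 7432335592/15325 ≈ 4.8498e+5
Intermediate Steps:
u = 1335042/15325 (u = 2670084*(1/30650) = 1335042/15325 ≈ 87.115)
u + 484894 = 1335042/15325 + 484894 = 7432335592/15325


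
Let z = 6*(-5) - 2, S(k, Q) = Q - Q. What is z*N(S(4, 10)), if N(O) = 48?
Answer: -1536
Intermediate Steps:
S(k, Q) = 0
z = -32 (z = -30 - 2 = -32)
z*N(S(4, 10)) = -32*48 = -1536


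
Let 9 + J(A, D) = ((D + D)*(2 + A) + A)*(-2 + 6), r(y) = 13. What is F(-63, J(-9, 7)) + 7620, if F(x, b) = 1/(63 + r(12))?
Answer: 579121/76 ≈ 7620.0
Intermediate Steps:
J(A, D) = -9 + 4*A + 8*D*(2 + A) (J(A, D) = -9 + ((D + D)*(2 + A) + A)*(-2 + 6) = -9 + ((2*D)*(2 + A) + A)*4 = -9 + (2*D*(2 + A) + A)*4 = -9 + (A + 2*D*(2 + A))*4 = -9 + (4*A + 8*D*(2 + A)) = -9 + 4*A + 8*D*(2 + A))
F(x, b) = 1/76 (F(x, b) = 1/(63 + 13) = 1/76)
F(-63, J(-9, 7)) + 7620 = 1/76 + 7620 = 579121/76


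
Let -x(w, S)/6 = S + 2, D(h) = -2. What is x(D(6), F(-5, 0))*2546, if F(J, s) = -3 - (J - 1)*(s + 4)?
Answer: -351348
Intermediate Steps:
F(J, s) = -3 - (-1 + J)*(4 + s)
x(w, S) = -12 - 6*S (x(w, S) = -6*(S + 2) = -6*(2 + S) = -12 - 6*S)
x(D(6), F(-5, 0))*2546 = (-12 - 6*(1 + 0 - 4*(-5) - 1*(-5)*0))*2546 = (-12 - 6*(1 + 0 + 20 + 0))*2546 = (-12 - 6*21)*2546 = (-12 - 126)*2546 = -138*2546 = -351348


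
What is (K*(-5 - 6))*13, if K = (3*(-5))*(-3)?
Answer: -6435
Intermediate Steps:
K = 45 (K = -15*(-3) = 45)
(K*(-5 - 6))*13 = (45*(-5 - 6))*13 = (45*(-11))*13 = -495*13 = -6435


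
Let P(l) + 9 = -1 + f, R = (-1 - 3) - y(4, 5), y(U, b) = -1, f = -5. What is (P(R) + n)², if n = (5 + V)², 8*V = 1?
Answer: 519841/4096 ≈ 126.91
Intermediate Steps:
V = ⅛ (V = (⅛)*1 = ⅛ ≈ 0.12500)
R = -3 (R = (-1 - 3) - 1*(-1) = -4 + 1 = -3)
P(l) = -15 (P(l) = -9 + (-1 - 5) = -9 - 6 = -15)
n = 1681/64 (n = (5 + ⅛)² = (41/8)² = 1681/64 ≈ 26.266)
(P(R) + n)² = (-15 + 1681/64)² = (721/64)² = 519841/4096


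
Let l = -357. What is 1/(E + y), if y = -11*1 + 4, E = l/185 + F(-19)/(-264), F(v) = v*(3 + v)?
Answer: -6105/61546 ≈ -0.099194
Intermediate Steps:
E = -18811/6105 (E = -357/185 - 19*(3 - 19)/(-264) = -357*1/185 - 19*(-16)*(-1/264) = -357/185 + 304*(-1/264) = -357/185 - 38/33 = -18811/6105 ≈ -3.0812)
y = -7 (y = -11 + 4 = -7)
1/(E + y) = 1/(-18811/6105 - 7) = 1/(-61546/6105) = -6105/61546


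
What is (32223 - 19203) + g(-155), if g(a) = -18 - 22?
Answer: 12980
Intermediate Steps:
g(a) = -40
(32223 - 19203) + g(-155) = (32223 - 19203) - 40 = 13020 - 40 = 12980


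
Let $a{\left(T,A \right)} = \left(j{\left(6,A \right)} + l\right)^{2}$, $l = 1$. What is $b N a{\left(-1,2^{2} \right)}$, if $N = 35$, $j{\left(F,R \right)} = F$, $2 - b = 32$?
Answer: $-51450$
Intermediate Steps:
$b = -30$ ($b = 2 - 32 = -30$)
$a{\left(T,A \right)} = 49$ ($a{\left(T,A \right)} = \left(6 + 1\right)^{2} = 7^{2} = 49$)
$b N a{\left(-1,2^{2} \right)} = \left(-30\right) 35 \cdot 49 = \left(-1050\right) 49 = -51450$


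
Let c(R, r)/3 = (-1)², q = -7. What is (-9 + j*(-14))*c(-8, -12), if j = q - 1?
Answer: 309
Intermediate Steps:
c(R, r) = 3 (c(R, r) = 3*(-1)² = 3*1 = 3)
j = -8 (j = -7 - 1 = -8)
(-9 + j*(-14))*c(-8, -12) = (-9 - 8*(-14))*3 = (-9 + 112)*3 = 103*3 = 309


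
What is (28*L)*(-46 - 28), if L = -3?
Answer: 6216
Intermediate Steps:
(28*L)*(-46 - 28) = (28*(-3))*(-46 - 28) = -84*(-74) = 6216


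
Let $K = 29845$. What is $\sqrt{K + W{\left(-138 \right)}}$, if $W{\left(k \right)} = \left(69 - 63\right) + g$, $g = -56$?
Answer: $\sqrt{29795} \approx 172.61$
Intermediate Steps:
$W{\left(k \right)} = -50$ ($W{\left(k \right)} = \left(69 - 63\right) - 56 = 6 - 56 = -50$)
$\sqrt{K + W{\left(-138 \right)}} = \sqrt{29845 - 50} = \sqrt{29795}$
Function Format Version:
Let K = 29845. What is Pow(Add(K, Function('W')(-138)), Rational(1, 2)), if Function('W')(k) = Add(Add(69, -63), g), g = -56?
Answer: Pow(29795, Rational(1, 2)) ≈ 172.61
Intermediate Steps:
Function('W')(k) = -50 (Function('W')(k) = Add(Add(69, -63), -56) = Add(6, -56) = -50)
Pow(Add(K, Function('W')(-138)), Rational(1, 2)) = Pow(Add(29845, -50), Rational(1, 2)) = Pow(29795, Rational(1, 2))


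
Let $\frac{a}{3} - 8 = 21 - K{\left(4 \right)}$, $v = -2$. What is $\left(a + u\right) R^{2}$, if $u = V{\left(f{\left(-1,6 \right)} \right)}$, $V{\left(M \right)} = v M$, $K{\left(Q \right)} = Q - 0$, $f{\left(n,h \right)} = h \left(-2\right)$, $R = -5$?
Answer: $2475$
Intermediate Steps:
$f{\left(n,h \right)} = - 2 h$
$K{\left(Q \right)} = Q$ ($K{\left(Q \right)} = Q + 0 = Q$)
$a = 75$ ($a = 24 + 3 \left(21 - 4\right) = 24 + 3 \cdot 17 = 24 + 51 = 75$)
$V{\left(M \right)} = - 2 M$
$u = 24$ ($u = - 2 \left(\left(-2\right) 6\right) = \left(-2\right) \left(-12\right) = 24$)
$\left(a + u\right) R^{2} = \left(75 + 24\right) \left(-5\right)^{2} = 99 \cdot 25 = 2475$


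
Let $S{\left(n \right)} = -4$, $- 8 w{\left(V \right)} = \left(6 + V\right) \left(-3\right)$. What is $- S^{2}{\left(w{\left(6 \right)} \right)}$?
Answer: $-16$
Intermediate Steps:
$w{\left(V \right)} = \frac{9}{4} + \frac{3 V}{8}$ ($w{\left(V \right)} = - \frac{\left(6 + V\right) \left(-3\right)}{8} = - \frac{-18 - 3 V}{8} = \frac{9}{4} + \frac{3 V}{8}$)
$- S^{2}{\left(w{\left(6 \right)} \right)} = - \left(-4\right)^{2} = \left(-1\right) 16 = -16$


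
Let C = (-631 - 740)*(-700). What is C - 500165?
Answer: 459535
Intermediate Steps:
C = 959700 (C = -1371*(-700) = 959700)
C - 500165 = 959700 - 500165 = 459535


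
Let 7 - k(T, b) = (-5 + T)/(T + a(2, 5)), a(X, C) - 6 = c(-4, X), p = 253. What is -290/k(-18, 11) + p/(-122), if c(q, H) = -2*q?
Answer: -28557/122 ≈ -234.07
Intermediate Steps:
a(X, C) = 14 (a(X, C) = 6 - 2*(-4) = 6 + 8 = 14)
k(T, b) = 7 - (-5 + T)/(14 + T) (k(T, b) = 7 - (-5 + T)/(T + 14) = 7 - (-5 + T)/(14 + T))
-290/k(-18, 11) + p/(-122) = -290*(14 - 18)/(103 + 6*(-18)) + 253/(-122) = -290*(-4/(103 - 108)) + 253*(-1/122) = -290/((-¼*(-5))) - 253/122 = -290/5/4 - 253/122 = -290*⅘ - 253/122 = -232 - 253/122 = -28557/122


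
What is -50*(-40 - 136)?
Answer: 8800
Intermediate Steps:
-50*(-40 - 136) = -50*(-176) = 8800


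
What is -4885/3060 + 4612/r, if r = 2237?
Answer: 636995/1369044 ≈ 0.46528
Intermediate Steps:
-4885/3060 + 4612/r = -4885/3060 + 4612/2237 = -4885*1/3060 + 4612*(1/2237) = -977/612 + 4612/2237 = 636995/1369044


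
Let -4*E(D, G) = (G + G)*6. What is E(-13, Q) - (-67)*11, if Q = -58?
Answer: 911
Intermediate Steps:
E(D, G) = -3*G (E(D, G) = -(G + G)*6/4 = -2*G*6/4 = -3*G)
E(-13, Q) - (-67)*11 = -3*(-58) - (-67)*11 = 174 - 1*(-737) = 174 + 737 = 911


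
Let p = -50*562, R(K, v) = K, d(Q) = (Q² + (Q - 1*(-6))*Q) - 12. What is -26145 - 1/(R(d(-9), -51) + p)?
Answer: -732164579/28004 ≈ -26145.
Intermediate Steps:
d(Q) = -12 + Q² + Q*(6 + Q) (d(Q) = (Q² + (Q + 6)*Q) - 12 = (Q² + (6 + Q)*Q) - 12 = (Q² + Q*(6 + Q)) - 12 = -12 + Q² + Q*(6 + Q))
p = -28100
-26145 - 1/(R(d(-9), -51) + p) = -26145 - 1/((-12 + 2*(-9)² + 6*(-9)) - 28100) = -26145 - 1/((-12 + 2*81 - 54) - 28100) = -26145 - 1/((-12 + 162 - 54) - 28100) = -26145 - 1/(96 - 28100) = -26145 - 1/(-28004) = -26145 - 1*(-1/28004) = -26145 + 1/28004 = -732164579/28004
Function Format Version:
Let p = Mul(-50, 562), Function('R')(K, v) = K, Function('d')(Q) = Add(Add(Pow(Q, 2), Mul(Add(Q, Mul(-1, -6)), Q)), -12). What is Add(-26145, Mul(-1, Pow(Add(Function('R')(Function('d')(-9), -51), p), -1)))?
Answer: Rational(-732164579, 28004) ≈ -26145.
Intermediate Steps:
Function('d')(Q) = Add(-12, Pow(Q, 2), Mul(Q, Add(6, Q))) (Function('d')(Q) = Add(Add(Pow(Q, 2), Mul(Add(Q, 6), Q)), -12) = Add(Add(Pow(Q, 2), Mul(Add(6, Q), Q)), -12) = Add(Add(Pow(Q, 2), Mul(Q, Add(6, Q))), -12) = Add(-12, Pow(Q, 2), Mul(Q, Add(6, Q))))
p = -28100
Add(-26145, Mul(-1, Pow(Add(Function('R')(Function('d')(-9), -51), p), -1))) = Add(-26145, Mul(-1, Pow(Add(Add(-12, Mul(2, Pow(-9, 2)), Mul(6, -9)), -28100), -1))) = Add(-26145, Mul(-1, Pow(Add(Add(-12, Mul(2, 81), -54), -28100), -1))) = Add(-26145, Mul(-1, Pow(Add(Add(-12, 162, -54), -28100), -1))) = Add(-26145, Mul(-1, Pow(Add(96, -28100), -1))) = Add(-26145, Mul(-1, Pow(-28004, -1))) = Add(-26145, Mul(-1, Rational(-1, 28004))) = Add(-26145, Rational(1, 28004)) = Rational(-732164579, 28004)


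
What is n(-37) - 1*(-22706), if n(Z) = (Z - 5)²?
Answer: 24470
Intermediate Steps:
n(Z) = (-5 + Z)²
n(-37) - 1*(-22706) = (-5 - 37)² - 1*(-22706) = (-42)² + 22706 = 1764 + 22706 = 24470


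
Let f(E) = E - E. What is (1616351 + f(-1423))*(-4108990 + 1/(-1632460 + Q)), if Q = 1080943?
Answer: -3662938814355974681/551517 ≈ -6.6416e+12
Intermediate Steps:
f(E) = 0
(1616351 + f(-1423))*(-4108990 + 1/(-1632460 + Q)) = (1616351 + 0)*(-4108990 + 1/(-1632460 + 1080943)) = 1616351*(-4108990 + 1/(-551517)) = 1616351*(-4108990 - 1/551517) = 1616351*(-2266177837831/551517) = -3662938814355974681/551517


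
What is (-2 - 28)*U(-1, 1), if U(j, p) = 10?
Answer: -300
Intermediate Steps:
(-2 - 28)*U(-1, 1) = (-2 - 28)*10 = -30*10 = -300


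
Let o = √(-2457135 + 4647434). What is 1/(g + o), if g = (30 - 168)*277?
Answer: -38226/1459036777 - √2190299/1459036777 ≈ -2.7214e-5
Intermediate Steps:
g = -38226 (g = -138*277 = -38226)
o = √2190299 ≈ 1480.0
1/(g + o) = 1/(-38226 + √2190299)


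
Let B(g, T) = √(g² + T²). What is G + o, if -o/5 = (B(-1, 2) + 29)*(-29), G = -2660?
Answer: 1545 + 145*√5 ≈ 1869.2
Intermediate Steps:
B(g, T) = √(T² + g²)
o = 4205 + 145*√5 (o = -5*(√(2² + (-1)²) + 29)*(-29) = -5*(√(4 + 1) + 29)*(-29) = -5*(√5 + 29)*(-29) = -5*(29 + √5)*(-29) = -5*(-841 - 29*√5) = 4205 + 145*√5 ≈ 4529.2)
G + o = -2660 + (4205 + 145*√5) = 1545 + 145*√5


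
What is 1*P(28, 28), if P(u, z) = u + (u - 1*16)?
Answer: 40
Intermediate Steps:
P(u, z) = -16 + 2*u (P(u, z) = u + (u - 16) = u + (-16 + u) = -16 + 2*u)
1*P(28, 28) = 1*(-16 + 2*28) = 1*(-16 + 56) = 1*40 = 40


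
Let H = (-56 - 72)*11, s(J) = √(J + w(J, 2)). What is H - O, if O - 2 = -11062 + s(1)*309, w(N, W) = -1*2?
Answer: 9652 - 309*I ≈ 9652.0 - 309.0*I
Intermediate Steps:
w(N, W) = -2
s(J) = √(-2 + J) (s(J) = √(J - 2) = √(-2 + J))
O = -11060 + 309*I (O = 2 + (-11062 + √(-2 + 1)*309) = 2 + (-11062 + √(-1)*309) = 2 + (-11062 + I*309) = 2 + (-11062 + 309*I) = -11060 + 309*I ≈ -11060.0 + 309.0*I)
H = -1408 (H = -128*11 = -1408)
H - O = -1408 - (-11060 + 309*I) = -1408 + (11060 - 309*I) = 9652 - 309*I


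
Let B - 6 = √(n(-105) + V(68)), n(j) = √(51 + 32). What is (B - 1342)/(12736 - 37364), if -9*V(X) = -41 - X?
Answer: 334/6157 - √(109 + 9*√83)/73884 ≈ 0.054060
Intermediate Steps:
V(X) = 41/9 + X/9 (V(X) = -(-41 - X)/9 = 41/9 + X/9)
n(j) = √83
B = 6 + √(109/9 + √83) (B = 6 + √(√83 + (41/9 + (⅑)*68)) = 6 + √(√83 + (41/9 + 68/9)) = 6 + √(√83 + 109/9) = 6 + √(109/9 + √83) ≈ 10.607)
(B - 1342)/(12736 - 37364) = ((6 + √(109 + 9*√83)/3) - 1342)/(12736 - 37364) = (-1336 + √(109 + 9*√83)/3)/(-24628) = (-1336 + √(109 + 9*√83)/3)*(-1/24628) = 334/6157 - √(109 + 9*√83)/73884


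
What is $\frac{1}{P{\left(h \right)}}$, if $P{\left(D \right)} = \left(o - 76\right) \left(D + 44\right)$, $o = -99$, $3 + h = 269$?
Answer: $- \frac{1}{54250} \approx -1.8433 \cdot 10^{-5}$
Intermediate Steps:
$h = 266$ ($h = -3 + 269 = 266$)
$P{\left(D \right)} = -7700 - 175 D$ ($P{\left(D \right)} = \left(-99 - 76\right) \left(D + 44\right) = - 175 \left(44 + D\right) = -7700 - 175 D$)
$\frac{1}{P{\left(h \right)}} = \frac{1}{-7700 - 46550} = \frac{1}{-54250} = - \frac{1}{54250}$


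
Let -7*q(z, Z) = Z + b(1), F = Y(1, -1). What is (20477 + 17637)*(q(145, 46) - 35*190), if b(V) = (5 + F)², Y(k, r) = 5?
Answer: -1779771344/7 ≈ -2.5425e+8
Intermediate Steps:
F = 5
b(V) = 100 (b(V) = (5 + 5)² = 10² = 100)
q(z, Z) = -100/7 - Z/7 (q(z, Z) = -(Z + 100)/7 = -(100 + Z)/7 = -100/7 - Z/7)
(20477 + 17637)*(q(145, 46) - 35*190) = (20477 + 17637)*((-100/7 - ⅐*46) - 35*190) = 38114*((-100/7 - 46/7) - 6650) = 38114*(-146/7 - 6650) = 38114*(-46696/7) = -1779771344/7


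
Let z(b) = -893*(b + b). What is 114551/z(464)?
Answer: -6029/43616 ≈ -0.13823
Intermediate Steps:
z(b) = -1786*b
114551/z(464) = 114551/((-1786*464)) = 114551/(-828704) = 114551*(-1/828704) = -6029/43616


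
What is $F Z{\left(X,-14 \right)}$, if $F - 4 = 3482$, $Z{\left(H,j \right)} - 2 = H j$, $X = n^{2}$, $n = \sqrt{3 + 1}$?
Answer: $-188244$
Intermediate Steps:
$n = 2$ ($n = \sqrt{4} = 2$)
$X = 4$ ($X = 2^{2} = 4$)
$Z{\left(H,j \right)} = 2 + H j$
$F = 3486$ ($F = 4 + 3482 = 3486$)
$F Z{\left(X,-14 \right)} = 3486 \left(2 + 4 \left(-14\right)\right) = 3486 \left(2 - 56\right) = 3486 \left(-54\right) = -188244$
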